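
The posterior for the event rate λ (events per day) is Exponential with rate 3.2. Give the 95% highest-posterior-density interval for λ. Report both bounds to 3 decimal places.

The exponential density is strictly decreasing on [0, ∞), so the HPD interval is anchored at 0: [0, q] with P(λ ≤ q) = 0.95.
q = −ln(1 − 0.95) / 3.2 = 2.9957 / 3.2 = 0.936.

[0.000, 0.936]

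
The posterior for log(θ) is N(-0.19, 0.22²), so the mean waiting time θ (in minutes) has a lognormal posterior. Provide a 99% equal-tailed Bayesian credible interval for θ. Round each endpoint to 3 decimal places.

[0.469, 1.457]

On the log scale the 99% interval is -0.19 ± 2.576 × 0.22 = [-0.7567, 0.3767].
Exponentiate: [e^-0.7567, e^0.3767] = [0.469, 1.457].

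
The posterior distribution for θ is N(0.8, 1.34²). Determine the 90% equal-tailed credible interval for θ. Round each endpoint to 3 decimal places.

The posterior is symmetric, so the 90% equal-tailed interval is θ = 0.8 ± z·1.34 with z = 1.645.
Half-width: 1.645 × 1.34 = 2.204.
0.8 − 2.204 = -1.404; 0.8 + 2.204 = 3.004.

[-1.404, 3.004]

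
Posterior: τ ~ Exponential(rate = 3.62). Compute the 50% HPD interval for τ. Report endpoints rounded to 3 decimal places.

The exponential density is strictly decreasing on [0, ∞), so the HPD interval is anchored at 0: [0, q] with P(τ ≤ q) = 0.50.
q = −ln(1 − 0.50) / 3.62 = 0.6931 / 3.62 = 0.191.

[0.000, 0.191]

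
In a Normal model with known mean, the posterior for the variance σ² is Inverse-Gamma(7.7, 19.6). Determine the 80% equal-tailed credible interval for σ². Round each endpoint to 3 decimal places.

Inverse-Gamma(7.7, 19.6) quantiles: F⁻¹(0.1) and F⁻¹(0.9).
Equivalently, 1/σ² ~ Gamma(7.7, rate = 19.6); invert its 0.9 and 0.1 quantiles.
Posterior mean ≈ 2.925, SD ≈ 1.225; a Normal approximation gives roughly [1.355, 4.496].
Exact: lower = 1.719; upper = 4.428.

[1.719, 4.428]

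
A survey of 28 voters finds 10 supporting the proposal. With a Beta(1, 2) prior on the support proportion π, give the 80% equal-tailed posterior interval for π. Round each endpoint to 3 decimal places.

Posterior: Beta(1+10, 2+18) = Beta(11, 20).
Equal-tailed 80% interval: the 0.1 and 0.9 quantiles of Beta(11, 20).
Posterior mean ≈ 0.355, SD ≈ 0.085; a Normal approximation gives roughly [0.246, 0.463].
Exact: F⁻¹(0.1) = 0.248; F⁻¹(0.9) = 0.466.

[0.248, 0.466]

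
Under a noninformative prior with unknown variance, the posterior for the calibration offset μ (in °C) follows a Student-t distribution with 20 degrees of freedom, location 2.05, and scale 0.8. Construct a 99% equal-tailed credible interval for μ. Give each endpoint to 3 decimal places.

[-0.226, 4.326]

The t_20 distribution is symmetric; the 99% interval is 2.05 ± t·0.8 with t_{0.995,20} = 2.845.
Half-width: 2.845 × 0.8 = 2.276.
2.05 − 2.276 = -0.226; 2.05 + 2.276 = 4.326.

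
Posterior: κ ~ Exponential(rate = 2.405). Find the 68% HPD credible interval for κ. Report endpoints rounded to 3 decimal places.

[0.000, 0.474]

The exponential density is strictly decreasing on [0, ∞), so the HPD interval is anchored at 0: [0, q] with P(κ ≤ q) = 0.68.
q = −ln(1 − 0.68) / 2.405 = 1.1394 / 2.405 = 0.474.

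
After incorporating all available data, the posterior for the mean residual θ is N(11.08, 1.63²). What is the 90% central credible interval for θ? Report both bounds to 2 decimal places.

[8.40, 13.76]

The posterior is symmetric, so the 90% equal-tailed interval is θ = 11.08 ± z·1.63 with z = 1.645.
Half-width: 1.645 × 1.63 = 2.68.
11.08 − 2.68 = 8.40; 11.08 + 2.68 = 13.76.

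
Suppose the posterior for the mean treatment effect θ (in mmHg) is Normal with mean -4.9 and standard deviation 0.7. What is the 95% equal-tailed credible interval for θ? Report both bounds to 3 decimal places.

The posterior is symmetric, so the 95% equal-tailed interval is θ = -4.9 ± z·0.7 with z = 1.960.
Half-width: 1.960 × 0.7 = 1.372.
-4.9 − 1.372 = -6.272; -4.9 + 1.372 = -3.528.

[-6.272, -3.528]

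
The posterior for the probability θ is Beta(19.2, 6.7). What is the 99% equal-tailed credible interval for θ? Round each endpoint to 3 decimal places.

Posterior: Beta(19.2, 6.7).
Equal-tailed 99% interval: the 0.005 and 0.995 quantiles of Beta(19.2, 6.7).
Posterior mean ≈ 0.741, SD ≈ 0.084; a Normal approximation gives roughly [0.524, 0.959].
Exact: F⁻¹(0.005) = 0.498; F⁻¹(0.995) = 0.918.

[0.498, 0.918]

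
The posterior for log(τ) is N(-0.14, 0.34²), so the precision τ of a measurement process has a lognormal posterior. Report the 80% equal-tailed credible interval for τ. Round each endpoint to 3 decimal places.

On the log scale the 80% interval is -0.14 ± 1.282 × 0.34 = [-0.5757, 0.2957].
Exponentiate: [e^-0.5757, e^0.2957] = [0.562, 1.344].

[0.562, 1.344]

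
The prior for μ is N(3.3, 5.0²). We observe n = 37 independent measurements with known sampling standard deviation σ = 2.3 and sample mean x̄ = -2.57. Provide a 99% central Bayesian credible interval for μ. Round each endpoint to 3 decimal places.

Posterior precision = 1/5.0² + 37/2.3² = 0.0400 + 6.9943 = 7.0343, so posterior SD = 0.3770.
Posterior mean = (3.3/5.0² + 37·-2.57/2.3²) / 7.0343 = -2.5366.
Interval: -2.5366 ± 2.576 × 0.3770 → [-3.508, -1.565].

[-3.508, -1.565]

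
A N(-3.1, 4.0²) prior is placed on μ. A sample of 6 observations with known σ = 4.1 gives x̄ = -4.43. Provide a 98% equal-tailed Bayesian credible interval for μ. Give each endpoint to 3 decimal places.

[-7.824, -0.640]

Posterior precision = 1/4.0² + 6/4.1² = 0.0625 + 0.3569 = 0.4194, so posterior SD = 1.5441.
Posterior mean = (-3.1/4.0² + 6·-4.43/4.1²) / 0.4194 = -4.2318.
Interval: -4.2318 ± 2.326 × 1.5441 → [-7.824, -0.640].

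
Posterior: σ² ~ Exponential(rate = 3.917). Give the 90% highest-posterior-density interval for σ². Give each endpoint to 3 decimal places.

The exponential density is strictly decreasing on [0, ∞), so the HPD interval is anchored at 0: [0, q] with P(σ² ≤ q) = 0.90.
q = −ln(1 − 0.90) / 3.917 = 2.3026 / 3.917 = 0.588.

[0.000, 0.588]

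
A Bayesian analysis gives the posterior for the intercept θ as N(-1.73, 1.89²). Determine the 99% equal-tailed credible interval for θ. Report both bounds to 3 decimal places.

[-6.598, 3.138]

The posterior is symmetric, so the 99% equal-tailed interval is θ = -1.73 ± z·1.89 with z = 2.576.
Half-width: 2.576 × 1.89 = 4.868.
-1.73 − 4.868 = -6.598; -1.73 + 4.868 = 3.138.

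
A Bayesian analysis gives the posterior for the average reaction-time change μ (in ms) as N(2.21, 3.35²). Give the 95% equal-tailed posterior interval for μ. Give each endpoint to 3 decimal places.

[-4.356, 8.776]

The posterior is symmetric, so the 95% equal-tailed interval is μ = 2.21 ± z·3.35 with z = 1.960.
Half-width: 1.960 × 3.35 = 6.566.
2.21 − 6.566 = -4.356; 2.21 + 6.566 = 8.776.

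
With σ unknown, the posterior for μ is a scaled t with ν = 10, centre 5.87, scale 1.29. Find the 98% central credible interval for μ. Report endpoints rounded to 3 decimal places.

The t_10 distribution is symmetric; the 98% interval is 5.87 ± t·1.29 with t_{0.99,10} = 2.764.
Half-width: 2.764 × 1.29 = 3.565.
5.87 − 3.565 = 2.305; 5.87 + 3.565 = 9.435.

[2.305, 9.435]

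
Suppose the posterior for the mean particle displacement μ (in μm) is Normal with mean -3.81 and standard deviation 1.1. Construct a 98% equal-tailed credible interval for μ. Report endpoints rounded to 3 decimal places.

The posterior is symmetric, so the 98% equal-tailed interval is μ = -3.81 ± z·1.1 with z = 2.326.
Half-width: 2.326 × 1.1 = 2.559.
-3.81 − 2.559 = -6.369; -3.81 + 2.559 = -1.251.

[-6.369, -1.251]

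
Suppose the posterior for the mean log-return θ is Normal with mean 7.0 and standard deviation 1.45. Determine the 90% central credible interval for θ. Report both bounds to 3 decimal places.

[4.615, 9.385]

The posterior is symmetric, so the 90% equal-tailed interval is θ = 7.0 ± z·1.45 with z = 1.645.
Half-width: 1.645 × 1.45 = 2.385.
7.0 − 2.385 = 4.615; 7.0 + 2.385 = 9.385.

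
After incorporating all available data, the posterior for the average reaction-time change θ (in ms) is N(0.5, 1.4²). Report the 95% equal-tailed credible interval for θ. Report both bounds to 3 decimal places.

The posterior is symmetric, so the 95% equal-tailed interval is θ = 0.5 ± z·1.4 with z = 1.960.
Half-width: 1.960 × 1.4 = 2.744.
0.5 − 2.744 = -2.244; 0.5 + 2.744 = 3.244.

[-2.244, 3.244]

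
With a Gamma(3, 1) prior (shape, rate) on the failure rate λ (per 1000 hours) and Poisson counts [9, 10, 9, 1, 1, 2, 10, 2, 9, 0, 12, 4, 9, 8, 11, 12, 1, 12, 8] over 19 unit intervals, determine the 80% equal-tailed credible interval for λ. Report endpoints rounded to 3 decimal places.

[5.923, 7.399]

Posterior: Gamma(3+130, 1+19) = Gamma(133, 20) (shape, rate).
Equal-tailed 80% interval: Gamma(133, 20) quantiles at 0.1 and 0.9.
Posterior mean ≈ 6.650, SD ≈ 0.577; a Normal approximation gives roughly [5.911, 7.389].
Exact: lower = 5.923; upper = 7.399.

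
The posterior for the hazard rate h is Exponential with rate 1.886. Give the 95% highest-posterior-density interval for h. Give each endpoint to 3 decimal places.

The exponential density is strictly decreasing on [0, ∞), so the HPD interval is anchored at 0: [0, q] with P(h ≤ q) = 0.95.
q = −ln(1 − 0.95) / 1.886 = 2.9957 / 1.886 = 1.588.

[0.000, 1.588]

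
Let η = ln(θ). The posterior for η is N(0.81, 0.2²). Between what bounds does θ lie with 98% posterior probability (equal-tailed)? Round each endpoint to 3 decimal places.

[1.412, 3.580]

On the log scale the 98% interval is 0.81 ± 2.326 × 0.2 = [0.3447, 1.2753].
Exponentiate: [e^0.3447, e^1.2753] = [1.412, 3.580].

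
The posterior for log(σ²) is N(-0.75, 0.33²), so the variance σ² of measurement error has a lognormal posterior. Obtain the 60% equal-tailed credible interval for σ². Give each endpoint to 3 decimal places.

On the log scale the 60% interval is -0.75 ± 0.842 × 0.33 = [-1.0277, -0.4723].
Exponentiate: [e^-1.0277, e^-0.4723] = [0.358, 0.624].

[0.358, 0.624]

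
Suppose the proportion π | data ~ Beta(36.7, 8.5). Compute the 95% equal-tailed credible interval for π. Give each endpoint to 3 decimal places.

[0.687, 0.911]

Posterior: Beta(36.7, 8.5).
Equal-tailed 95% interval: the 0.025 and 0.975 quantiles of Beta(36.7, 8.5).
Posterior mean ≈ 0.812, SD ≈ 0.057; a Normal approximation gives roughly [0.699, 0.925].
Exact: F⁻¹(0.025) = 0.687; F⁻¹(0.975) = 0.911.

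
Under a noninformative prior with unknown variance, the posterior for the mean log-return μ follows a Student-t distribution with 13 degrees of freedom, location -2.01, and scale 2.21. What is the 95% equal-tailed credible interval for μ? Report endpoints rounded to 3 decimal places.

The t_13 distribution is symmetric; the 95% interval is -2.01 ± t·2.21 with t_{0.975,13} = 2.160.
Half-width: 2.160 × 2.21 = 4.774.
-2.01 − 4.774 = -6.784; -2.01 + 4.774 = 2.764.

[-6.784, 2.764]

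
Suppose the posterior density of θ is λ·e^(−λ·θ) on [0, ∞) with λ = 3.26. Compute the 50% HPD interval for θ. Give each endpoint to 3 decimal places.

The exponential density is strictly decreasing on [0, ∞), so the HPD interval is anchored at 0: [0, q] with P(θ ≤ q) = 0.50.
q = −ln(1 − 0.50) / 3.26 = 0.6931 / 3.26 = 0.213.

[0.000, 0.213]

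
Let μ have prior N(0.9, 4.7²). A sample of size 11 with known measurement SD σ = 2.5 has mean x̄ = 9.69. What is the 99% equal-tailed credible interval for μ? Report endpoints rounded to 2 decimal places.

[7.55, 11.39]

Posterior precision = 1/4.7² + 11/2.5² = 0.0453 + 1.7600 = 1.8053, so posterior SD = 0.7443.
Posterior mean = (0.9/4.7² + 11·9.69/2.5²) / 1.8053 = 9.4696.
Interval: 9.4696 ± 2.576 × 0.7443 → [7.55, 11.39].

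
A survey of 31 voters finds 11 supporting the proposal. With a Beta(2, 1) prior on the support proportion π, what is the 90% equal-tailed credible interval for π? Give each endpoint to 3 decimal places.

Posterior: Beta(2+11, 1+20) = Beta(13, 21).
Equal-tailed 90% interval: the 0.05 and 0.95 quantiles of Beta(13, 21).
Posterior mean ≈ 0.382, SD ≈ 0.082; a Normal approximation gives roughly [0.247, 0.517].
Exact: F⁻¹(0.05) = 0.251; F⁻¹(0.95) = 0.522.

[0.251, 0.522]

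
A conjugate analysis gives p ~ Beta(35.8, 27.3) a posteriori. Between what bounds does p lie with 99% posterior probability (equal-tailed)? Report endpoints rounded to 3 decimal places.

[0.406, 0.721]

Posterior: Beta(35.8, 27.3).
Equal-tailed 99% interval: the 0.005 and 0.995 quantiles of Beta(35.8, 27.3).
Posterior mean ≈ 0.567, SD ≈ 0.062; a Normal approximation gives roughly [0.408, 0.727].
Exact: F⁻¹(0.005) = 0.406; F⁻¹(0.995) = 0.721.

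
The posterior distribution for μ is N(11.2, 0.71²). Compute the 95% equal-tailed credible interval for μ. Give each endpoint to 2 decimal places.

The posterior is symmetric, so the 95% equal-tailed interval is μ = 11.2 ± z·0.71 with z = 1.960.
Half-width: 1.960 × 0.71 = 1.39.
11.2 − 1.39 = 9.81; 11.2 + 1.39 = 12.59.

[9.81, 12.59]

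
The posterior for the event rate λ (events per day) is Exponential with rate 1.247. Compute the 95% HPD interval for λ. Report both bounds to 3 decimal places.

The exponential density is strictly decreasing on [0, ∞), so the HPD interval is anchored at 0: [0, q] with P(λ ≤ q) = 0.95.
q = −ln(1 − 0.95) / 1.247 = 2.9957 / 1.247 = 2.402.

[0.000, 2.402]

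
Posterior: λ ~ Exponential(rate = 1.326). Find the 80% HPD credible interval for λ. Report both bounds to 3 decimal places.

[0.000, 1.214]

The exponential density is strictly decreasing on [0, ∞), so the HPD interval is anchored at 0: [0, q] with P(λ ≤ q) = 0.80.
q = −ln(1 − 0.80) / 1.326 = 1.6094 / 1.326 = 1.214.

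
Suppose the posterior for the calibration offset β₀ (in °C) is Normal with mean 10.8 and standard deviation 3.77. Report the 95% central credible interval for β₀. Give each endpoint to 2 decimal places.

[3.41, 18.19]

The posterior is symmetric, so the 95% equal-tailed interval is β₀ = 10.8 ± z·3.77 with z = 1.960.
Half-width: 1.960 × 3.77 = 7.39.
10.8 − 7.39 = 3.41; 10.8 + 7.39 = 18.19.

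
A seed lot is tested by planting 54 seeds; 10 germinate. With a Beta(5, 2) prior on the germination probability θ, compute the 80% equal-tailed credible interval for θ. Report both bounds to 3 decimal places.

Posterior: Beta(5+10, 2+44) = Beta(15, 46).
Equal-tailed 80% interval: the 0.1 and 0.9 quantiles of Beta(15, 46).
Posterior mean ≈ 0.246, SD ≈ 0.055; a Normal approximation gives roughly [0.176, 0.316].
Exact: F⁻¹(0.1) = 0.177; F⁻¹(0.9) = 0.318.

[0.177, 0.318]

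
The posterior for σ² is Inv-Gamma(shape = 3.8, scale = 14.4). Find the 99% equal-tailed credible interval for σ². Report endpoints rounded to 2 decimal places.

[1.35, 24.04]

Inverse-Gamma(3.8, 14.4) quantiles: F⁻¹(0.005) and F⁻¹(0.995).
Equivalently, 1/σ² ~ Gamma(3.8, rate = 14.4); invert its 0.995 and 0.005 quantiles.
Posterior mean ≈ 5.14, SD ≈ 3.83; a Normal approximation gives roughly [-4.73, 15.02].
Exact: lower = 1.35; upper = 24.04.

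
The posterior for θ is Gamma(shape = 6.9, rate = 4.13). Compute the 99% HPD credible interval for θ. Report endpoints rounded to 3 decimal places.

[0.387, 3.557]

The posterior is unimodal and skewed, so the HPD interval has equal density at both endpoints and is the shortest 99% interval.
Solving f(0.387) = f(3.557) with F(3.557) − F(0.387) = 0.99 gives [0.387, 3.557].
For comparison, the equal-tailed interval is [0.481, 3.756]; the HPD is narrower and shifted toward the mode.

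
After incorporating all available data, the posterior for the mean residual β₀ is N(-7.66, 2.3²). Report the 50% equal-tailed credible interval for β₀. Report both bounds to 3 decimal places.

[-9.211, -6.109]

The posterior is symmetric, so the 50% equal-tailed interval is β₀ = -7.66 ± z·2.3 with z = 0.674.
Half-width: 0.674 × 2.3 = 1.551.
-7.66 − 1.551 = -9.211; -7.66 + 1.551 = -6.109.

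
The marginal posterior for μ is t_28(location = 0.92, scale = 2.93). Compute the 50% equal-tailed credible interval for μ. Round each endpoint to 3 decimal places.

The t_28 distribution is symmetric; the 50% interval is 0.92 ± t·2.93 with t_{0.75,28} = 0.683.
Half-width: 0.683 × 2.93 = 2.002.
0.92 − 2.002 = -1.082; 0.92 + 2.002 = 2.922.

[-1.082, 2.922]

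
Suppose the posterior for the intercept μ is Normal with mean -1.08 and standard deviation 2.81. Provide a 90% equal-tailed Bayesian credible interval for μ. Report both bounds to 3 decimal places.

The posterior is symmetric, so the 90% equal-tailed interval is μ = -1.08 ± z·2.81 with z = 1.645.
Half-width: 1.645 × 2.81 = 4.622.
-1.08 − 4.622 = -5.702; -1.08 + 4.622 = 3.542.

[-5.702, 3.542]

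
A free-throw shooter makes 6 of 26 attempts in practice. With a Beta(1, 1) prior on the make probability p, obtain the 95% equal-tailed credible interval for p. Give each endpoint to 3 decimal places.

[0.111, 0.423]

Posterior: Beta(1+6, 1+20) = Beta(7, 21).
Equal-tailed 95% interval: the 0.025 and 0.975 quantiles of Beta(7, 21).
Posterior mean ≈ 0.250, SD ≈ 0.080; a Normal approximation gives roughly [0.092, 0.408].
Exact: F⁻¹(0.025) = 0.111; F⁻¹(0.975) = 0.423.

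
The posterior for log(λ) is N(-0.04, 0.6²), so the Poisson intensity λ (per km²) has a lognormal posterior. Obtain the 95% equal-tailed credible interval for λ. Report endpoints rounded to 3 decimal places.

On the log scale the 95% interval is -0.04 ± 1.960 × 0.6 = [-1.2160, 1.1360].
Exponentiate: [e^-1.2160, e^1.1360] = [0.296, 3.114].

[0.296, 3.114]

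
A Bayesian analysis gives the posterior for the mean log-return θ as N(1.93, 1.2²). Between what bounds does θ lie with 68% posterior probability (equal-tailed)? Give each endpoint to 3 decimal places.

[0.737, 3.123]

The posterior is symmetric, so the 68% equal-tailed interval is θ = 1.93 ± z·1.2 with z = 0.994.
Half-width: 0.994 × 1.2 = 1.193.
1.93 − 1.193 = 0.737; 1.93 + 1.193 = 3.123.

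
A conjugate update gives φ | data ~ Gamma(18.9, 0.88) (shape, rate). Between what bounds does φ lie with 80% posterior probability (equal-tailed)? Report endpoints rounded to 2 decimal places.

[15.44, 28.00]

Posterior: Gamma(shape 18.9, rate 0.88).
Equal-tailed 80% interval: Gamma(18.9, 0.88) quantiles at 0.1 and 0.9.
Posterior mean ≈ 21.48, SD ≈ 4.94; a Normal approximation gives roughly [15.15, 27.81].
Exact: lower = 15.44; upper = 28.00.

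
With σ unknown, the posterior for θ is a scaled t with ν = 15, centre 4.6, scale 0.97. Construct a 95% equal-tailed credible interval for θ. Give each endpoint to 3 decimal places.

[2.532, 6.668]

The t_15 distribution is symmetric; the 95% interval is 4.6 ± t·0.97 with t_{0.975,15} = 2.131.
Half-width: 2.131 × 0.97 = 2.068.
4.6 − 2.068 = 2.532; 4.6 + 2.068 = 6.668.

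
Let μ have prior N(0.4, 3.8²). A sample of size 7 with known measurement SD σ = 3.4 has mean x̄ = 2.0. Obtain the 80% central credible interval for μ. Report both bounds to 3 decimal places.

[0.276, 3.396]

Posterior precision = 1/3.8² + 7/3.4² = 0.0693 + 0.6055 = 0.6748, so posterior SD = 1.2174.
Posterior mean = (0.4/3.8² + 7·2.0/3.4²) / 0.6748 = 1.8358.
Interval: 1.8358 ± 1.282 × 1.2174 → [0.276, 3.396].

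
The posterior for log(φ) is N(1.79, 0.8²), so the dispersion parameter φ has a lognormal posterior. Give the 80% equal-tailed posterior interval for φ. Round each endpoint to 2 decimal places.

On the log scale the 80% interval is 1.79 ± 1.282 × 0.8 = [0.7648, 2.8152].
Exponentiate: [e^0.7648, e^2.8152] = [2.15, 16.70].

[2.15, 16.70]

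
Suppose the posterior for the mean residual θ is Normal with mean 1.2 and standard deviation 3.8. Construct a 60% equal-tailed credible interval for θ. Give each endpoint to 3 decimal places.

The posterior is symmetric, so the 60% equal-tailed interval is θ = 1.2 ± z·3.8 with z = 0.842.
Half-width: 0.842 × 3.8 = 3.198.
1.2 − 3.198 = -1.998; 1.2 + 3.198 = 4.398.

[-1.998, 4.398]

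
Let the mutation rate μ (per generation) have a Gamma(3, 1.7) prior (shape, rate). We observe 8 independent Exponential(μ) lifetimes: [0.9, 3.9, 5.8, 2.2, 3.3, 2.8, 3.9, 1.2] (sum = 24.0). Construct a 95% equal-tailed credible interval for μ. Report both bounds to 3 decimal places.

[0.214, 0.716]

Posterior: Gamma(3+8, 1.7+24.0) = Gamma(11, 25.7) (shape, rate).
Equal-tailed 95% interval: Gamma(11, 25.7) quantiles at 0.025 and 0.975.
Posterior mean ≈ 0.428, SD ≈ 0.129; a Normal approximation gives roughly [0.175, 0.681].
Exact: lower = 0.214; upper = 0.716.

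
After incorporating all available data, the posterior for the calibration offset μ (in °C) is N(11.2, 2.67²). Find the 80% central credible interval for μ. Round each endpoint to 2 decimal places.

The posterior is symmetric, so the 80% equal-tailed interval is μ = 11.2 ± z·2.67 with z = 1.282.
Half-width: 1.282 × 2.67 = 3.42.
11.2 − 3.42 = 7.78; 11.2 + 3.42 = 14.62.

[7.78, 14.62]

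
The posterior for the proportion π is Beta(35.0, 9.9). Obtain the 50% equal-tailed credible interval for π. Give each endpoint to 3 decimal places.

Posterior: Beta(35.0, 9.9).
Equal-tailed 50% interval: the 0.25 and 0.75 quantiles of Beta(35.0, 9.9).
Posterior mean ≈ 0.780, SD ≈ 0.061; a Normal approximation gives roughly [0.738, 0.821].
Exact: F⁻¹(0.25) = 0.740; F⁻¹(0.75) = 0.823.

[0.740, 0.823]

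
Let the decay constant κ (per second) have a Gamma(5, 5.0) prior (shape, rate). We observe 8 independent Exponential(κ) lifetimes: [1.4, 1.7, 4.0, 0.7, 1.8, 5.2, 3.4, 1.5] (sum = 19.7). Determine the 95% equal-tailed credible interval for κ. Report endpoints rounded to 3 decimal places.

Posterior: Gamma(5+8, 5.0+19.7) = Gamma(13, 24.7) (shape, rate).
Equal-tailed 95% interval: Gamma(13, 24.7) quantiles at 0.025 and 0.975.
Posterior mean ≈ 0.526, SD ≈ 0.146; a Normal approximation gives roughly [0.240, 0.812].
Exact: lower = 0.280; upper = 0.849.

[0.280, 0.849]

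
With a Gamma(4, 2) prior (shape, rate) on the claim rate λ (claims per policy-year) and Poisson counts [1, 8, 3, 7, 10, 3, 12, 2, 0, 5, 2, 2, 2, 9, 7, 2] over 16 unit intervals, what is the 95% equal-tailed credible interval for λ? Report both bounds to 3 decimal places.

[3.475, 5.408]

Posterior: Gamma(4+75, 2+16) = Gamma(79, 18) (shape, rate).
Equal-tailed 95% interval: Gamma(79, 18) quantiles at 0.025 and 0.975.
Posterior mean ≈ 4.389, SD ≈ 0.494; a Normal approximation gives roughly [3.421, 5.357].
Exact: lower = 3.475; upper = 5.408.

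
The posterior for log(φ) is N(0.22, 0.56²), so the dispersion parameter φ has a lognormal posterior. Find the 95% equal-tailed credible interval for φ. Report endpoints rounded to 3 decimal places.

[0.416, 3.734]

On the log scale the 95% interval is 0.22 ± 1.960 × 0.56 = [-0.8776, 1.3176].
Exponentiate: [e^-0.8776, e^1.3176] = [0.416, 3.734].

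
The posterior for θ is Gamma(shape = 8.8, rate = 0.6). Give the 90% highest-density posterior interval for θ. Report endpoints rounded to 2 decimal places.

[6.72, 22.34]

The posterior is unimodal and skewed, so the HPD interval has equal density at both endpoints and is the shortest 90% interval.
Solving f(6.72) = f(22.34) with F(22.34) − F(6.72) = 0.90 gives [6.72, 22.34].
For comparison, the equal-tailed interval is [7.58, 23.63]; the HPD is narrower and shifted toward the mode.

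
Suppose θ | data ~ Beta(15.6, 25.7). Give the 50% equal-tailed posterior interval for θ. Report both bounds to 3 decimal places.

[0.326, 0.428]

Posterior: Beta(15.6, 25.7).
Equal-tailed 50% interval: the 0.25 and 0.75 quantiles of Beta(15.6, 25.7).
Posterior mean ≈ 0.378, SD ≈ 0.075; a Normal approximation gives roughly [0.327, 0.428].
Exact: F⁻¹(0.25) = 0.326; F⁻¹(0.75) = 0.428.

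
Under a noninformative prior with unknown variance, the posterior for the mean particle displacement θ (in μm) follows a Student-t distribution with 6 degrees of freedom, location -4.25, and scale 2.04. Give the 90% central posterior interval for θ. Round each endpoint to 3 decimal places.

The t_6 distribution is symmetric; the 90% interval is -4.25 ± t·2.04 with t_{0.95,6} = 1.943.
Half-width: 1.943 × 2.04 = 3.964.
-4.25 − 3.964 = -8.214; -4.25 + 3.964 = -0.286.

[-8.214, -0.286]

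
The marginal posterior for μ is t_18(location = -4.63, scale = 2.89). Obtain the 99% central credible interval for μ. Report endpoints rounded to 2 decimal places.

The t_18 distribution is symmetric; the 99% interval is -4.63 ± t·2.89 with t_{0.995,18} = 2.878.
Half-width: 2.878 × 2.89 = 8.32.
-4.63 − 8.32 = -12.95; -4.63 + 8.32 = 3.69.

[-12.95, 3.69]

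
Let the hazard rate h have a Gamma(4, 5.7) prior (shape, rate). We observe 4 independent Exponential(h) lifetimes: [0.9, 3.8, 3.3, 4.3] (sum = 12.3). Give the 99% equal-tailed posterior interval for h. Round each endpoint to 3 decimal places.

Posterior: Gamma(4+4, 5.7+12.3) = Gamma(8, 18.0) (shape, rate).
Equal-tailed 99% interval: Gamma(8, 18.0) quantiles at 0.005 and 0.995.
Posterior mean ≈ 0.444, SD ≈ 0.157; a Normal approximation gives roughly [0.040, 0.849].
Exact: lower = 0.143; upper = 0.952.

[0.143, 0.952]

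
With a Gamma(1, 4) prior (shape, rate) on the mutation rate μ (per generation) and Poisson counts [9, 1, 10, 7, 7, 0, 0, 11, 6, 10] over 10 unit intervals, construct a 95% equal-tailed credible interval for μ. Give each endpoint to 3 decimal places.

Posterior: Gamma(1+61, 4+10) = Gamma(62, 14) (shape, rate).
Equal-tailed 95% interval: Gamma(62, 14) quantiles at 0.025 and 0.975.
Posterior mean ≈ 4.429, SD ≈ 0.562; a Normal approximation gives roughly [3.326, 5.531].
Exact: lower = 3.395; upper = 5.597.

[3.395, 5.597]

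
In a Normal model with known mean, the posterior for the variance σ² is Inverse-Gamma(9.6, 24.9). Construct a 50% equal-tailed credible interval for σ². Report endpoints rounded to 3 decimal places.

Inverse-Gamma(9.6, 24.9) quantiles: F⁻¹(0.25) and F⁻¹(0.75).
Equivalently, 1/σ² ~ Gamma(9.6, rate = 24.9); invert its 0.75 and 0.25 quantiles.
Posterior mean ≈ 2.895, SD ≈ 1.050; a Normal approximation gives roughly [2.187, 3.604].
Exact: lower = 2.171; upper = 3.379.

[2.171, 3.379]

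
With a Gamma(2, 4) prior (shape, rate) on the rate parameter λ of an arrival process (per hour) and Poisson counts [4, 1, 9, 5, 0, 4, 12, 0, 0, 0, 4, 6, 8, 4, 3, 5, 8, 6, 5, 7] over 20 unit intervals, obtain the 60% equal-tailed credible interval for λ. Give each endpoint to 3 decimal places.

Posterior: Gamma(2+91, 4+20) = Gamma(93, 24) (shape, rate).
Equal-tailed 60% interval: Gamma(93, 24) quantiles at 0.2 and 0.8.
Posterior mean ≈ 3.875, SD ≈ 0.402; a Normal approximation gives roughly [3.537, 4.213].
Exact: lower = 3.533; upper = 4.208.

[3.533, 4.208]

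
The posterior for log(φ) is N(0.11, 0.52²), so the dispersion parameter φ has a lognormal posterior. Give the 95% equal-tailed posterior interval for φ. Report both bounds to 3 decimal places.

[0.403, 3.093]

On the log scale the 95% interval is 0.11 ± 1.960 × 0.52 = [-0.9092, 1.1292].
Exponentiate: [e^-0.9092, e^1.1292] = [0.403, 3.093].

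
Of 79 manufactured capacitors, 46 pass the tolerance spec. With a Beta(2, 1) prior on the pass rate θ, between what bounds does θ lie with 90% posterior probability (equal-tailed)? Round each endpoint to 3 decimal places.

[0.495, 0.673]

Posterior: Beta(2+46, 1+33) = Beta(48, 34).
Equal-tailed 90% interval: the 0.05 and 0.95 quantiles of Beta(48, 34).
Posterior mean ≈ 0.585, SD ≈ 0.054; a Normal approximation gives roughly [0.496, 0.674].
Exact: F⁻¹(0.05) = 0.495; F⁻¹(0.95) = 0.673.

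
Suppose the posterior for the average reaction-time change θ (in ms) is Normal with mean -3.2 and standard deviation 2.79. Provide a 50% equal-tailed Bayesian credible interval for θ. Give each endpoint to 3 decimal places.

[-5.082, -1.318]

The posterior is symmetric, so the 50% equal-tailed interval is θ = -3.2 ± z·2.79 with z = 0.674.
Half-width: 0.674 × 2.79 = 1.882.
-3.2 − 1.882 = -5.082; -3.2 + 1.882 = -1.318.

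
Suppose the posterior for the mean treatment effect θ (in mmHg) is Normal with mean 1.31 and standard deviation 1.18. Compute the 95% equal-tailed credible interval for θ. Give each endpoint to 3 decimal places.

[-1.003, 3.623]

The posterior is symmetric, so the 95% equal-tailed interval is θ = 1.31 ± z·1.18 with z = 1.960.
Half-width: 1.960 × 1.18 = 2.313.
1.31 − 2.313 = -1.003; 1.31 + 2.313 = 3.623.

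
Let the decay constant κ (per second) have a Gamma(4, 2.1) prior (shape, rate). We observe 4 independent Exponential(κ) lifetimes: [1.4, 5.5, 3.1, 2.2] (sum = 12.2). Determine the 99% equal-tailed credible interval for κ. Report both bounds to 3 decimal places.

[0.180, 1.198]

Posterior: Gamma(4+4, 2.1+12.2) = Gamma(8, 14.3) (shape, rate).
Equal-tailed 99% interval: Gamma(8, 14.3) quantiles at 0.005 and 0.995.
Posterior mean ≈ 0.559, SD ≈ 0.198; a Normal approximation gives roughly [0.050, 1.069].
Exact: lower = 0.180; upper = 1.198.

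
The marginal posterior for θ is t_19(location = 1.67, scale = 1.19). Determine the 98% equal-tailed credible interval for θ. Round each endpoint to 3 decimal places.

[-1.352, 4.692]

The t_19 distribution is symmetric; the 98% interval is 1.67 ± t·1.19 with t_{0.99,19} = 2.539.
Half-width: 2.539 × 1.19 = 3.022.
1.67 − 3.022 = -1.352; 1.67 + 3.022 = 4.692.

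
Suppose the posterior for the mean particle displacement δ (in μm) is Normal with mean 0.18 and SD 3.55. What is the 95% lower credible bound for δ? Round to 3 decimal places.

Need L with P(δ ≥ L) = 0.95: L = 0.18 − z_{0.05}·3.55.
z = 1.645; L = 0.18 − 1.645 × 3.55 = -5.659.

-5.659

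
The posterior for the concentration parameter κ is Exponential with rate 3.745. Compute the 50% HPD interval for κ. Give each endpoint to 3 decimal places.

The exponential density is strictly decreasing on [0, ∞), so the HPD interval is anchored at 0: [0, q] with P(κ ≤ q) = 0.50.
q = −ln(1 − 0.50) / 3.745 = 0.6931 / 3.745 = 0.185.

[0.000, 0.185]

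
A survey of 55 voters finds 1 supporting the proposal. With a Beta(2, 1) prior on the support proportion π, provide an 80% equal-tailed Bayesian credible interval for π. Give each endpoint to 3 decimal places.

[0.019, 0.091]

Posterior: Beta(2+1, 1+54) = Beta(3, 55).
Equal-tailed 80% interval: the 0.1 and 0.9 quantiles of Beta(3, 55).
Posterior mean ≈ 0.052, SD ≈ 0.029; a Normal approximation gives roughly [0.015, 0.089].
Exact: F⁻¹(0.1) = 0.019; F⁻¹(0.9) = 0.091.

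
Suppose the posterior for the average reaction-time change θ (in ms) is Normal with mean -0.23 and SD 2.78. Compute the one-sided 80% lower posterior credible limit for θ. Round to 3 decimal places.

-2.570

Need L with P(θ ≥ L) = 0.80: L = -0.23 − z_{0.2}·2.78.
z = 0.842; L = -0.23 − 0.842 × 2.78 = -2.570.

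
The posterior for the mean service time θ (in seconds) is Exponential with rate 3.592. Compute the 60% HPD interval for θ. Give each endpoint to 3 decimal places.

[0.000, 0.255]

The exponential density is strictly decreasing on [0, ∞), so the HPD interval is anchored at 0: [0, q] with P(θ ≤ q) = 0.60.
q = −ln(1 − 0.60) / 3.592 = 0.9163 / 3.592 = 0.255.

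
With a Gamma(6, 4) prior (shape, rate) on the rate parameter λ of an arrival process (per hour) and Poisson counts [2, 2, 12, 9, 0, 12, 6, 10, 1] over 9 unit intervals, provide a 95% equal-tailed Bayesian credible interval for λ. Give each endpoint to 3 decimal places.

Posterior: Gamma(6+54, 4+9) = Gamma(60, 13) (shape, rate).
Equal-tailed 95% interval: Gamma(60, 13) quantiles at 0.025 and 0.975.
Posterior mean ≈ 4.615, SD ≈ 0.596; a Normal approximation gives roughly [3.448, 5.783].
Exact: lower = 3.522; upper = 5.854.

[3.522, 5.854]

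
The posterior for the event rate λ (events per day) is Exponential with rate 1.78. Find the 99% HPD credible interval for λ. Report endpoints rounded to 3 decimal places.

The exponential density is strictly decreasing on [0, ∞), so the HPD interval is anchored at 0: [0, q] with P(λ ≤ q) = 0.99.
q = −ln(1 − 0.99) / 1.78 = 4.6052 / 1.78 = 2.587.

[0.000, 2.587]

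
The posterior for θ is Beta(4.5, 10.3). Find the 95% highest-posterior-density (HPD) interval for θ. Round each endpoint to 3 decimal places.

[0.092, 0.531]

The posterior is unimodal and skewed, so the HPD interval has equal density at both endpoints and is the shortest 95% interval.
Solving f(0.092) = f(0.531) with F(0.531) − F(0.092) = 0.95 gives [0.092, 0.531].
For comparison, the equal-tailed interval is [0.107, 0.551]; the HPD is narrower and shifted toward the mode.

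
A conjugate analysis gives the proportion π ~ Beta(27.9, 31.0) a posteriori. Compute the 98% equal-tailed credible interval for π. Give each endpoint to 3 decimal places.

Posterior: Beta(27.9, 31.0).
Equal-tailed 98% interval: the 0.01 and 0.99 quantiles of Beta(27.9, 31.0).
Posterior mean ≈ 0.474, SD ≈ 0.065; a Normal approximation gives roughly [0.324, 0.624].
Exact: F⁻¹(0.01) = 0.326; F⁻¹(0.99) = 0.624.

[0.326, 0.624]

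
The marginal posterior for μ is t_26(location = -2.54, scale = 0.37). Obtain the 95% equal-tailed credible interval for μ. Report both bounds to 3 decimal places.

[-3.301, -1.779]

The t_26 distribution is symmetric; the 95% interval is -2.54 ± t·0.37 with t_{0.975,26} = 2.056.
Half-width: 2.056 × 0.37 = 0.761.
-2.54 − 0.761 = -3.301; -2.54 + 0.761 = -1.779.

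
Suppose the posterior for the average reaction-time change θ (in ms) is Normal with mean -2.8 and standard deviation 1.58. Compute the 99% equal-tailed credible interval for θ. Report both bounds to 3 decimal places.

[-6.870, 1.270]

The posterior is symmetric, so the 99% equal-tailed interval is θ = -2.8 ± z·1.58 with z = 2.576.
Half-width: 2.576 × 1.58 = 4.070.
-2.8 − 4.070 = -6.870; -2.8 + 4.070 = 1.270.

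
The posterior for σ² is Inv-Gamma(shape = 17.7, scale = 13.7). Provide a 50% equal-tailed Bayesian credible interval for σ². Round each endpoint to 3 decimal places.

[0.674, 0.931]

Inverse-Gamma(17.7, 13.7) quantiles: F⁻¹(0.25) and F⁻¹(0.75).
Equivalently, 1/σ² ~ Gamma(17.7, rate = 13.7); invert its 0.75 and 0.25 quantiles.
Posterior mean ≈ 0.820, SD ≈ 0.207; a Normal approximation gives roughly [0.681, 0.960].
Exact: lower = 0.674; upper = 0.931.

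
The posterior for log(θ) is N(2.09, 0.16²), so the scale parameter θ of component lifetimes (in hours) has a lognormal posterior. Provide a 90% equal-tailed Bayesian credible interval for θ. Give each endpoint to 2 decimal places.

On the log scale the 90% interval is 2.09 ± 1.645 × 0.16 = [1.8268, 2.3532].
Exponentiate: [e^1.8268, e^2.3532] = [6.21, 10.52].

[6.21, 10.52]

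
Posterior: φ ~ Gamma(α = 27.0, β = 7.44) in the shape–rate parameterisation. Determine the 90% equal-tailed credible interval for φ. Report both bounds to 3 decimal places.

[2.562, 4.849]

Posterior: Gamma(shape 27.0, rate 7.44).
Equal-tailed 90% interval: Gamma(27.0, 7.44) quantiles at 0.05 and 0.95.
Posterior mean ≈ 3.629, SD ≈ 0.698; a Normal approximation gives roughly [2.480, 4.778].
Exact: lower = 2.562; upper = 4.849.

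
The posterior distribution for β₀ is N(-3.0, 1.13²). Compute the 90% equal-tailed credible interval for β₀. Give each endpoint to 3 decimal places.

[-4.859, -1.141]

The posterior is symmetric, so the 90% equal-tailed interval is β₀ = -3.0 ± z·1.13 with z = 1.645.
Half-width: 1.645 × 1.13 = 1.859.
-3.0 − 1.859 = -4.859; -3.0 + 1.859 = -1.141.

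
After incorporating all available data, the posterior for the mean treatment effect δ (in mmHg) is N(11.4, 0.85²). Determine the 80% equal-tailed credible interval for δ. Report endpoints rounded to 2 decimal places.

[10.31, 12.49]

The posterior is symmetric, so the 80% equal-tailed interval is δ = 11.4 ± z·0.85 with z = 1.282.
Half-width: 1.282 × 0.85 = 1.09.
11.4 − 1.09 = 10.31; 11.4 + 1.09 = 12.49.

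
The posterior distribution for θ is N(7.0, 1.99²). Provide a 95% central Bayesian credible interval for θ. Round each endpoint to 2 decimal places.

The posterior is symmetric, so the 95% equal-tailed interval is θ = 7.0 ± z·1.99 with z = 1.960.
Half-width: 1.960 × 1.99 = 3.90.
7.0 − 3.90 = 3.10; 7.0 + 3.90 = 10.90.

[3.10, 10.90]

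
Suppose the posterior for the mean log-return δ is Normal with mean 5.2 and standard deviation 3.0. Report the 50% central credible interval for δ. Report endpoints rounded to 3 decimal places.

[3.177, 7.223]

The posterior is symmetric, so the 50% equal-tailed interval is δ = 5.2 ± z·3.0 with z = 0.674.
Half-width: 0.674 × 3.0 = 2.023.
5.2 − 2.023 = 3.177; 5.2 + 2.023 = 7.223.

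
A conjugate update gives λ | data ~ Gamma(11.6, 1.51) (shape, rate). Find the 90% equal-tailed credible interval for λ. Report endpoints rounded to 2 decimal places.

Posterior: Gamma(shape 11.6, rate 1.51).
Equal-tailed 90% interval: Gamma(11.6, 1.51) quantiles at 0.05 and 0.95.
Posterior mean ≈ 7.68, SD ≈ 2.26; a Normal approximation gives roughly [3.97, 11.39].
Exact: lower = 4.38; upper = 11.73.

[4.38, 11.73]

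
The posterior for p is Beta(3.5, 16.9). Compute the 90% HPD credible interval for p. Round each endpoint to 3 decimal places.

The posterior is unimodal and skewed, so the HPD interval has equal density at both endpoints and is the shortest 90% interval.
Solving f(0.042) = f(0.295) with F(0.295) − F(0.042) = 0.90 gives [0.042, 0.295].
For comparison, the equal-tailed interval is [0.058, 0.322]; the HPD is narrower and shifted toward the mode.

[0.042, 0.295]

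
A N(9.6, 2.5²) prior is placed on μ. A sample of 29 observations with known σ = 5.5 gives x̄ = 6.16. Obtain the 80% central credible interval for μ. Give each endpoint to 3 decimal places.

Posterior precision = 1/2.5² + 29/5.5² = 0.1600 + 0.9587 = 1.1187, so posterior SD = 0.9455.
Posterior mean = (9.6/2.5² + 29·6.16/5.5²) / 1.1187 = 6.6520.
Interval: 6.6520 ± 1.282 × 0.9455 → [5.440, 7.864].

[5.440, 7.864]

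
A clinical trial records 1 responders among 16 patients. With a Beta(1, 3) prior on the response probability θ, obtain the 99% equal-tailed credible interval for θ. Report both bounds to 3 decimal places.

Posterior: Beta(1+1, 3+15) = Beta(2, 18).
Equal-tailed 99% interval: the 0.005 and 0.995 quantiles of Beta(2, 18).
Posterior mean ≈ 0.100, SD ≈ 0.065; a Normal approximation gives roughly [-0.069, 0.269].
Exact: F⁻¹(0.005) = 0.006; F⁻¹(0.995) = 0.331.

[0.006, 0.331]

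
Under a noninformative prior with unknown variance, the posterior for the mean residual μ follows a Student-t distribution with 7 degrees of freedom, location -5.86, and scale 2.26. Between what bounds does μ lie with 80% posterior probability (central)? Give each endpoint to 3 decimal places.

[-9.058, -2.662]

The t_7 distribution is symmetric; the 80% interval is -5.86 ± t·2.26 with t_{0.9,7} = 1.415.
Half-width: 1.415 × 2.26 = 3.198.
-5.86 − 3.198 = -9.058; -5.86 + 3.198 = -2.662.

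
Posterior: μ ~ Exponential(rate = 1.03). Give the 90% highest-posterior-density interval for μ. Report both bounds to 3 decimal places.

[0.000, 2.236]

The exponential density is strictly decreasing on [0, ∞), so the HPD interval is anchored at 0: [0, q] with P(μ ≤ q) = 0.90.
q = −ln(1 − 0.90) / 1.03 = 2.3026 / 1.03 = 2.236.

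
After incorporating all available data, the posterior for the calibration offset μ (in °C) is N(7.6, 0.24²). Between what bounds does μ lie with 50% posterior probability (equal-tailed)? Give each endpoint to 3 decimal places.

[7.438, 7.762]

The posterior is symmetric, so the 50% equal-tailed interval is μ = 7.6 ± z·0.24 with z = 0.674.
Half-width: 0.674 × 0.24 = 0.162.
7.6 − 0.162 = 7.438; 7.6 + 0.162 = 7.762.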